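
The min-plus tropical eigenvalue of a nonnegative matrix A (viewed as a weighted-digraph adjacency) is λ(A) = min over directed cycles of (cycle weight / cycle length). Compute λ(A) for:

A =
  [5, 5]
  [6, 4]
λ(A) = 4

Enumerate directed cycles and compute their means (weight / length). Sample:
  cycle 0 → 0: weight = 5, length = 1, mean = 5/1 ≈ 5.000
  cycle 1 → 1: weight = 4, length = 1, mean = 4/1 ≈ 4.000
  cycle 0 → 1 → 0: weight = 11, length = 2, mean = 11/2 ≈ 5.500
  cycle 1 → 0 → 1: weight = 11, length = 2, mean = 11/2 ≈ 5.500
Minimum mean = 4.000, attained e.g. along the cycle 1 → 1 with weight 4 and length 1. So λ(A) = 4/1 = 4.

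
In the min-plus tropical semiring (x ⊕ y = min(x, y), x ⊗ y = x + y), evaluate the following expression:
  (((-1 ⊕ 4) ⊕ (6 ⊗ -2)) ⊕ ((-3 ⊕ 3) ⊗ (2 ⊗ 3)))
(((-1 ⊕ 4) ⊕ (6 ⊗ -2)) ⊕ ((-3 ⊕ 3) ⊗ (2 ⊗ 3))) = -1

Expand innermost to outermost. Recall ⊕ takes the minimum of its arguments and ⊗ takes their sum. Working out the expression (((-1 ⊕ 4) ⊕ (6 ⊗ -2)) ⊕ ((-3 ⊕ 3) ⊗ (2 ⊗ 3))) gives -1.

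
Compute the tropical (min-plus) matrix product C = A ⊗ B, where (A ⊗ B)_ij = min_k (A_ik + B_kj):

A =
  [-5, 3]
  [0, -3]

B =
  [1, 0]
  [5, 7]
A ⊗ B =
  [-4, -5]
  [1, 0]

Apply the min-plus product entry-by-entry:
  C[0][0] = min over k of (A[0][0] + B[0][0] = -5 + 1 = -4, A[0][1] + B[1][0] = 3 + 5 = 8) = -4 (attained at k = 0)
  C[0][1] = min over k of (A[0][0] + B[0][1] = -5 + 0 = -5, A[0][1] + B[1][1] = 3 + 7 = 10) = -5 (attained at k = 0)
  C[1][0] = min over k of (A[1][0] + B[0][0] = 0 + 1 = 1, A[1][1] + B[1][0] = -3 + 5 = 2) = 1 (attained at k = 0)
  C[1][1] = min over k of (A[1][0] + B[0][1] = 0 + 0 = 0, A[1][1] + B[1][1] = -3 + 7 = 4) = 0 (attained at k = 0)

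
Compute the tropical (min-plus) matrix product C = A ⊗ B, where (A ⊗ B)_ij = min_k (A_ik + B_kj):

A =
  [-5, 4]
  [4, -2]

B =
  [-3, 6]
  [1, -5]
A ⊗ B =
  [-8, -1]
  [-1, -7]

Apply the min-plus product entry-by-entry:
  C[0][0] = min over k of (A[0][0] + B[0][0] = -5 + -3 = -8, A[0][1] + B[1][0] = 4 + 1 = 5) = -8 (attained at k = 0)
  C[0][1] = min over k of (A[0][0] + B[0][1] = -5 + 6 = 1, A[0][1] + B[1][1] = 4 + -5 = -1) = -1 (attained at k = 1)
  C[1][0] = min over k of (A[1][0] + B[0][0] = 4 + -3 = 1, A[1][1] + B[1][0] = -2 + 1 = -1) = -1 (attained at k = 1)
  C[1][1] = min over k of (A[1][0] + B[0][1] = 4 + 6 = 10, A[1][1] + B[1][1] = -2 + -5 = -7) = -7 (attained at k = 1)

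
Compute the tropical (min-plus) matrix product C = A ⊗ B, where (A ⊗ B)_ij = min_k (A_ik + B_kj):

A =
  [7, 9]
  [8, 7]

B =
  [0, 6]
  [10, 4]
A ⊗ B =
  [7, 13]
  [8, 11]

Apply the min-plus product entry-by-entry:
  C[0][0] = min over k of (A[0][0] + B[0][0] = 7 + 0 = 7, A[0][1] + B[1][0] = 9 + 10 = 19) = 7 (attained at k = 0)
  C[0][1] = min over k of (A[0][0] + B[0][1] = 7 + 6 = 13, A[0][1] + B[1][1] = 9 + 4 = 13) = 13 (attained at k = 0)
  C[1][0] = min over k of (A[1][0] + B[0][0] = 8 + 0 = 8, A[1][1] + B[1][0] = 7 + 10 = 17) = 8 (attained at k = 0)
  C[1][1] = min over k of (A[1][0] + B[0][1] = 8 + 6 = 14, A[1][1] + B[1][1] = 7 + 4 = 11) = 11 (attained at k = 1)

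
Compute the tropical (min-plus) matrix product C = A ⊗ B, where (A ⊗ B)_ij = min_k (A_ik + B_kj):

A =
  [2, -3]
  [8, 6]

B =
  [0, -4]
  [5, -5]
A ⊗ B =
  [2, -8]
  [8, 1]

Apply the min-plus product entry-by-entry:
  C[0][0] = min over k of (A[0][0] + B[0][0] = 2 + 0 = 2, A[0][1] + B[1][0] = -3 + 5 = 2) = 2 (attained at k = 0)
  C[0][1] = min over k of (A[0][0] + B[0][1] = 2 + -4 = -2, A[0][1] + B[1][1] = -3 + -5 = -8) = -8 (attained at k = 1)
  C[1][0] = min over k of (A[1][0] + B[0][0] = 8 + 0 = 8, A[1][1] + B[1][0] = 6 + 5 = 11) = 8 (attained at k = 0)
  C[1][1] = min over k of (A[1][0] + B[0][1] = 8 + -4 = 4, A[1][1] + B[1][1] = 6 + -5 = 1) = 1 (attained at k = 1)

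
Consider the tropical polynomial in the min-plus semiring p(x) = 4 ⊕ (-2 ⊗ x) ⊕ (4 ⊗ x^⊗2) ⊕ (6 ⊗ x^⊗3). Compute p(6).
p(6) = 4

A tropical monomial a ⊗ x^⊗i evaluates to a + i · x. Evaluating each term at x = 6:
  Term 0 contributes 4 + 0 · 6 = 4
  Term 1 contributes -2 + 1 · 6 = 4
  Term 2 contributes 4 + 2 · 6 = 16
  Term 3 contributes 6 + 3 · 6 = 24
p(6) = ⊕ of these = min[4, 4, 16, 24] = 4.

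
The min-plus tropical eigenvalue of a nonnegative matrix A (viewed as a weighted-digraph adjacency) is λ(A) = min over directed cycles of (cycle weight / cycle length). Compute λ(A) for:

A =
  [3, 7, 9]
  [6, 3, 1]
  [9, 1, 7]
λ(A) = 1

Enumerate directed cycles and compute their means (weight / length). Sample:
  cycle 0 → 0: weight = 3, length = 1, mean = 3/1 ≈ 3.000
  cycle 1 → 1: weight = 3, length = 1, mean = 3/1 ≈ 3.000
  cycle 2 → 2: weight = 7, length = 1, mean = 7/1 ≈ 7.000
  cycle 0 → 1 → 0: weight = 13, length = 2, mean = 13/2 ≈ 6.500
  cycle 0 → 2 → 0: weight = 18, length = 2, mean = 18/2 ≈ 9.000
  cycle 1 → 0 → 1: weight = 13, length = 2, mean = 13/2 ≈ 6.500
Minimum mean = 1.000, attained e.g. along the cycle 1 → 2 → 1 with weight 2 and length 2. So λ(A) = 2/2 = 1.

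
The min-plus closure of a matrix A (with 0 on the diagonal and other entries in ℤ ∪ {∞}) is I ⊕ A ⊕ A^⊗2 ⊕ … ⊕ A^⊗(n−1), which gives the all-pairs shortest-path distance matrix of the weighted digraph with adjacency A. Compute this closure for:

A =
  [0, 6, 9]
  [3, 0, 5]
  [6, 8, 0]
Closure =
  [0, 6, 9]
  [3, 0, 5]
  [6, 8, 0]

This is the Floyd-Warshall all-pairs shortest-path computation. For each intermediate vertex k = 0, 1, …, 2, update dist[i][j] ← min(dist[i][j], dist[i][k] + dist[k][j]). The final matrix gives, for each (i, j), the minimum total weight of any directed path from i to j (possibly empty when i = j).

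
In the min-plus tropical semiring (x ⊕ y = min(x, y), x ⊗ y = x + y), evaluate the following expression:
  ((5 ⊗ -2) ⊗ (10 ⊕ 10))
((5 ⊗ -2) ⊗ (10 ⊕ 10)) = 13

Expand innermost to outermost. Recall ⊕ takes the minimum of its arguments and ⊗ takes their sum. Working out the expression ((5 ⊗ -2) ⊗ (10 ⊕ 10)) gives 13.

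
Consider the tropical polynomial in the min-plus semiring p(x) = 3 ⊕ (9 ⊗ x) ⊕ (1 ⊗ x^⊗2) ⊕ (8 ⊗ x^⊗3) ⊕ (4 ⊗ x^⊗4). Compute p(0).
p(0) = 1

A tropical monomial a ⊗ x^⊗i evaluates to a + i · x. Evaluating each term at x = 0:
  Term 0 contributes 3 + 0 · 0 = 3
  Term 1 contributes 9 + 1 · 0 = 9
  Term 2 contributes 1 + 2 · 0 = 1
  Term 3 contributes 8 + 3 · 0 = 8
  Term 4 contributes 4 + 4 · 0 = 4
p(0) = ⊕ of these = min[3, 9, 1, 8, 4] = 1.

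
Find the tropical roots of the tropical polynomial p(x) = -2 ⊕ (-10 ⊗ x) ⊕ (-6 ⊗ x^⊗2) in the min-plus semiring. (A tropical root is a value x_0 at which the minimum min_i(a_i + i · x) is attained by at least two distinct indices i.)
Roots: {-4, 8}

Each tropical root is a break point of the lower envelope of the lines y = a_i + i · x (there are 3 lines, with slopes 0, 1, ..., 2). Only the lines that attain the minimum somewhere contribute to roots; other lines are dominated. Here the surviving (envelope) indices are i = 2, i = 1, i = 0.
Intersections between consecutive envelope lines give the roots: for adjacent envelope indices i < j the intersection is x = (a_i − a_j) / (j − i). Reading off the sorted break points: {-4, 8}.
Verification: at each break x_0, at least two indices attain the minimum of min_i(a_i + i · x_0).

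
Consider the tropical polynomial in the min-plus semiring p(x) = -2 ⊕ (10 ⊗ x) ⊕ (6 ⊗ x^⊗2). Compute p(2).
p(2) = -2

A tropical monomial a ⊗ x^⊗i evaluates to a + i · x. Evaluating each term at x = 2:
  Term 0 contributes -2 + 0 · 2 = -2
  Term 1 contributes 10 + 1 · 2 = 12
  Term 2 contributes 6 + 2 · 2 = 10
p(2) = ⊕ of these = min[-2, 12, 10] = -2.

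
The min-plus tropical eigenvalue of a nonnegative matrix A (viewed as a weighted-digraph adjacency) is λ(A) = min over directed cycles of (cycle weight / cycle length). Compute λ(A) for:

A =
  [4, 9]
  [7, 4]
λ(A) = 4

Enumerate directed cycles and compute their means (weight / length). Sample:
  cycle 0 → 0: weight = 4, length = 1, mean = 4/1 ≈ 4.000
  cycle 1 → 1: weight = 4, length = 1, mean = 4/1 ≈ 4.000
  cycle 0 → 1 → 0: weight = 16, length = 2, mean = 16/2 ≈ 8.000
  cycle 1 → 0 → 1: weight = 16, length = 2, mean = 16/2 ≈ 8.000
Minimum mean = 4.000, attained e.g. along the cycle 0 → 0 with weight 4 and length 1. So λ(A) = 4/1 = 4.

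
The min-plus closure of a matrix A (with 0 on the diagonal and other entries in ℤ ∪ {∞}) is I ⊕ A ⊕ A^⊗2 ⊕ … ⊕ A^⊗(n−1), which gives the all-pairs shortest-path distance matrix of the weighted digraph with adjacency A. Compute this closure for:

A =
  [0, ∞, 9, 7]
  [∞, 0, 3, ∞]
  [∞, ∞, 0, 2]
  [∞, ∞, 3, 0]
Closure =
  [0, ∞, 9, 7]
  [∞, 0, 3, 5]
  [∞, ∞, 0, 2]
  [∞, ∞, 3, 0]

This is the Floyd-Warshall all-pairs shortest-path computation. For each intermediate vertex k = 0, 1, …, 3, update dist[i][j] ← min(dist[i][j], dist[i][k] + dist[k][j]). The final matrix gives, for each (i, j), the minimum total weight of any directed path from i to j (possibly empty when i = j).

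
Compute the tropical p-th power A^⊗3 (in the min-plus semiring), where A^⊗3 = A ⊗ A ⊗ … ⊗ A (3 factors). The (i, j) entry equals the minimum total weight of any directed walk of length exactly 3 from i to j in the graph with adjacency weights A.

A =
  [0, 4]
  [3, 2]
A^⊗3 =
  [0, 4]
  [3, 6]

Each entry (A^⊗3)_ij equals the minimum over all length-3 walks i = v_0 → v_1 → … → v_3 = j of Σ_t A[v_t][v_{t+1}]. For example, for (i, j) = (0, 1) we minimise over 4 possible intermediate vertex sequences; the minimum is 4, attained along the walk 0 → 0 → 0 → 1.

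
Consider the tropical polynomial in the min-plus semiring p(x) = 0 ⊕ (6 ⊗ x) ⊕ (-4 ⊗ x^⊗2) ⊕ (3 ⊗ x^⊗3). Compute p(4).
p(4) = 0

A tropical monomial a ⊗ x^⊗i evaluates to a + i · x. Evaluating each term at x = 4:
  Term 0 contributes 0 + 0 · 4 = 0
  Term 1 contributes 6 + 1 · 4 = 10
  Term 2 contributes -4 + 2 · 4 = 4
  Term 3 contributes 3 + 3 · 4 = 15
p(4) = ⊕ of these = min[0, 10, 4, 15] = 0.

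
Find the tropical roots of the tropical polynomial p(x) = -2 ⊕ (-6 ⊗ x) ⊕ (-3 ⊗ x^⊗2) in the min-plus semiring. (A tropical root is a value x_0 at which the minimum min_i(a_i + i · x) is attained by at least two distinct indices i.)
Roots: {-3, 4}

Each tropical root is a break point of the lower envelope of the lines y = a_i + i · x (there are 3 lines, with slopes 0, 1, ..., 2). Only the lines that attain the minimum somewhere contribute to roots; other lines are dominated. Here the surviving (envelope) indices are i = 2, i = 1, i = 0.
Intersections between consecutive envelope lines give the roots: for adjacent envelope indices i < j the intersection is x = (a_i − a_j) / (j − i). Reading off the sorted break points: {-3, 4}.
Verification: at each break x_0, at least two indices attain the minimum of min_i(a_i + i · x_0).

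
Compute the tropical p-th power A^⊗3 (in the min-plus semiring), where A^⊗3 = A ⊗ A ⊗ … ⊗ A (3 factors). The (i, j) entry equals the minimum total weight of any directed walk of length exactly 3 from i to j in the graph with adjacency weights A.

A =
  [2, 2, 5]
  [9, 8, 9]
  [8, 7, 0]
A^⊗3 =
  [6, 6, 5]
  [13, 13, 9]
  [8, 7, 0]

Each entry (A^⊗3)_ij equals the minimum over all length-3 walks i = v_0 → v_1 → … → v_3 = j of Σ_t A[v_t][v_{t+1}]. For example, for (i, j) = (0, 2) we minimise over 9 possible intermediate vertex sequences; the minimum is 5, attained along the walk 0 → 2 → 2 → 2.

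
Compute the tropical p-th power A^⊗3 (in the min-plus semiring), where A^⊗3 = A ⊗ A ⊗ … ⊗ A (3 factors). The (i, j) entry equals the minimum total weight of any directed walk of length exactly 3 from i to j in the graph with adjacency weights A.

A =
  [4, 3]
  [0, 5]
A^⊗3 =
  [7, 6]
  [3, 7]

Each entry (A^⊗3)_ij equals the minimum over all length-3 walks i = v_0 → v_1 → … → v_3 = j of Σ_t A[v_t][v_{t+1}]. For example, for (i, j) = (0, 1) we minimise over 4 possible intermediate vertex sequences; the minimum is 6, attained along the walk 0 → 1 → 0 → 1.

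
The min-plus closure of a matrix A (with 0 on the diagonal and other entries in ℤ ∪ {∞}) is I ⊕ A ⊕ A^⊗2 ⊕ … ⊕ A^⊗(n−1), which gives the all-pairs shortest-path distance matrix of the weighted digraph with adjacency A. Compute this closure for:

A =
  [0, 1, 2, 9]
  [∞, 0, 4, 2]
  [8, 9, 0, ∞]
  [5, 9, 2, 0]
Closure =
  [0, 1, 2, 3]
  [7, 0, 4, 2]
  [8, 9, 0, 11]
  [5, 6, 2, 0]

This is the Floyd-Warshall all-pairs shortest-path computation. For each intermediate vertex k = 0, 1, …, 3, update dist[i][j] ← min(dist[i][j], dist[i][k] + dist[k][j]). The final matrix gives, for each (i, j), the minimum total weight of any directed path from i to j (possibly empty when i = j).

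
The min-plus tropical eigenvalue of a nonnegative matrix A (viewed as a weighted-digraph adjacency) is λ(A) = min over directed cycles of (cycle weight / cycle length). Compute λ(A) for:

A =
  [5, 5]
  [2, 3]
λ(A) = 3

Enumerate directed cycles and compute their means (weight / length). Sample:
  cycle 0 → 0: weight = 5, length = 1, mean = 5/1 ≈ 5.000
  cycle 1 → 1: weight = 3, length = 1, mean = 3/1 ≈ 3.000
  cycle 0 → 1 → 0: weight = 7, length = 2, mean = 7/2 ≈ 3.500
  cycle 1 → 0 → 1: weight = 7, length = 2, mean = 7/2 ≈ 3.500
Minimum mean = 3.000, attained e.g. along the cycle 1 → 1 with weight 3 and length 1. So λ(A) = 3/1 = 3.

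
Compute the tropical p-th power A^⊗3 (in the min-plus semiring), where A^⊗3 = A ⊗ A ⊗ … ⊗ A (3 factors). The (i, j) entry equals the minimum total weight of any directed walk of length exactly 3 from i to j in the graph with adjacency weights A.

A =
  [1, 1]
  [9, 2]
A^⊗3 =
  [3, 3]
  [11, 6]

Each entry (A^⊗3)_ij equals the minimum over all length-3 walks i = v_0 → v_1 → … → v_3 = j of Σ_t A[v_t][v_{t+1}]. For example, for (i, j) = (0, 1) we minimise over 4 possible intermediate vertex sequences; the minimum is 3, attained along the walk 0 → 0 → 0 → 1.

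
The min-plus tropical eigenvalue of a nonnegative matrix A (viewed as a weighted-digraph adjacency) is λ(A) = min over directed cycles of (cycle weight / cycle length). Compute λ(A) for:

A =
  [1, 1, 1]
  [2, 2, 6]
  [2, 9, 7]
λ(A) = 1

Enumerate directed cycles and compute their means (weight / length). Sample:
  cycle 0 → 0: weight = 1, length = 1, mean = 1/1 ≈ 1.000
  cycle 1 → 1: weight = 2, length = 1, mean = 2/1 ≈ 2.000
  cycle 2 → 2: weight = 7, length = 1, mean = 7/1 ≈ 7.000
  cycle 0 → 1 → 0: weight = 3, length = 2, mean = 3/2 ≈ 1.500
  cycle 0 → 2 → 0: weight = 3, length = 2, mean = 3/2 ≈ 1.500
  cycle 1 → 0 → 1: weight = 3, length = 2, mean = 3/2 ≈ 1.500
Minimum mean = 1.000, attained e.g. along the cycle 0 → 0 with weight 1 and length 1. So λ(A) = 1/1 = 1.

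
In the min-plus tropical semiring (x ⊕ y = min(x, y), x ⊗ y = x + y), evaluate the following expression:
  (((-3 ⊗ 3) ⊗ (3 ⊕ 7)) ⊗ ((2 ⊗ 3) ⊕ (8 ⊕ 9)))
(((-3 ⊗ 3) ⊗ (3 ⊕ 7)) ⊗ ((2 ⊗ 3) ⊕ (8 ⊕ 9))) = 8

Expand innermost to outermost. Recall ⊕ takes the minimum of its arguments and ⊗ takes their sum. Working out the expression (((-3 ⊗ 3) ⊗ (3 ⊕ 7)) ⊗ ((2 ⊗ 3) ⊕ (8 ⊕ 9))) gives 8.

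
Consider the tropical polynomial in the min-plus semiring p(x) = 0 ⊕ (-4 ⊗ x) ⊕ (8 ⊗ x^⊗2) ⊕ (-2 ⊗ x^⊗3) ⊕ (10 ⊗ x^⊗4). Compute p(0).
p(0) = -4

A tropical monomial a ⊗ x^⊗i evaluates to a + i · x. Evaluating each term at x = 0:
  Term 0 contributes 0 + 0 · 0 = 0
  Term 1 contributes -4 + 1 · 0 = -4
  Term 2 contributes 8 + 2 · 0 = 8
  Term 3 contributes -2 + 3 · 0 = -2
  Term 4 contributes 10 + 4 · 0 = 10
p(0) = ⊕ of these = min[0, -4, 8, -2, 10] = -4.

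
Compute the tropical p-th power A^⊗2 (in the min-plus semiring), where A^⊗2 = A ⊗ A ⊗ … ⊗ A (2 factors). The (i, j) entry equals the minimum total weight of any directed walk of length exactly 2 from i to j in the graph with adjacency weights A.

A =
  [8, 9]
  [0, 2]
A^⊗2 =
  [9, 11]
  [2, 4]

Each entry (A^⊗2)_ij equals the minimum over all length-2 walks i = v_0 → v_1 → … → v_2 = j of Σ_t A[v_t][v_{t+1}]. For example, for (i, j) = (0, 1) we minimise over 2 possible intermediate vertex sequences; the minimum is 11, attained along the walk 0 → 1 → 1.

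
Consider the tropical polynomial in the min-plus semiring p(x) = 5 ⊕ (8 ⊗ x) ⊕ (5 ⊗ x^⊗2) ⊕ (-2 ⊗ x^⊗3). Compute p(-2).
p(-2) = -8

A tropical monomial a ⊗ x^⊗i evaluates to a + i · x. Evaluating each term at x = -2:
  Term 0 contributes 5 + 0 · -2 = 5
  Term 1 contributes 8 + 1 · -2 = 6
  Term 2 contributes 5 + 2 · -2 = 1
  Term 3 contributes -2 + 3 · -2 = -8
p(-2) = ⊕ of these = min[5, 6, 1, -8] = -8.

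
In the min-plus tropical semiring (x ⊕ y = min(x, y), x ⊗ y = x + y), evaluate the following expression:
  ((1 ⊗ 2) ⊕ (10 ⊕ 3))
((1 ⊗ 2) ⊕ (10 ⊕ 3)) = 3

Expand innermost to outermost. Recall ⊕ takes the minimum of its arguments and ⊗ takes their sum. Working out the expression ((1 ⊗ 2) ⊕ (10 ⊕ 3)) gives 3.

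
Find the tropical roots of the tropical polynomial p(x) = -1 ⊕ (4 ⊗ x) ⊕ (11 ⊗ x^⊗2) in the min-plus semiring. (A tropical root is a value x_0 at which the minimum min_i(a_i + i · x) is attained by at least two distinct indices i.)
Roots: {-7, -5}

Each tropical root is a break point of the lower envelope of the lines y = a_i + i · x (there are 3 lines, with slopes 0, 1, ..., 2). Only the lines that attain the minimum somewhere contribute to roots; other lines are dominated. Here the surviving (envelope) indices are i = 2, i = 1, i = 0.
Intersections between consecutive envelope lines give the roots: for adjacent envelope indices i < j the intersection is x = (a_i − a_j) / (j − i). Reading off the sorted break points: {-7, -5}.
Verification: at each break x_0, at least two indices attain the minimum of min_i(a_i + i · x_0).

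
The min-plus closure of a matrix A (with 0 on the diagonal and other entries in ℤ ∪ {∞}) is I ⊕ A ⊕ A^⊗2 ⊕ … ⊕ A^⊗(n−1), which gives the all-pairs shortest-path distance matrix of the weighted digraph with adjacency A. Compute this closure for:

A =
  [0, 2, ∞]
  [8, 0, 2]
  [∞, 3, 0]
Closure =
  [0, 2, 4]
  [8, 0, 2]
  [11, 3, 0]

This is the Floyd-Warshall all-pairs shortest-path computation. For each intermediate vertex k = 0, 1, …, 2, update dist[i][j] ← min(dist[i][j], dist[i][k] + dist[k][j]). The final matrix gives, for each (i, j), the minimum total weight of any directed path from i to j (possibly empty when i = j).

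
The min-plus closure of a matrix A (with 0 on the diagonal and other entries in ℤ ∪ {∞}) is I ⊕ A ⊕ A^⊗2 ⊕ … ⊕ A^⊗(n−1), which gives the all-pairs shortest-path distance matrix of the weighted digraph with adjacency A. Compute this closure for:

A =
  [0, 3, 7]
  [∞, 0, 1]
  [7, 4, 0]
Closure =
  [0, 3, 4]
  [8, 0, 1]
  [7, 4, 0]

This is the Floyd-Warshall all-pairs shortest-path computation. For each intermediate vertex k = 0, 1, …, 2, update dist[i][j] ← min(dist[i][j], dist[i][k] + dist[k][j]). The final matrix gives, for each (i, j), the minimum total weight of any directed path from i to j (possibly empty when i = j).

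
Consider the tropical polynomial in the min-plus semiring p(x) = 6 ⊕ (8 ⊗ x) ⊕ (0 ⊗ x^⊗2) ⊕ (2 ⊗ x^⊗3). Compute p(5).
p(5) = 6

A tropical monomial a ⊗ x^⊗i evaluates to a + i · x. Evaluating each term at x = 5:
  Term 0 contributes 6 + 0 · 5 = 6
  Term 1 contributes 8 + 1 · 5 = 13
  Term 2 contributes 0 + 2 · 5 = 10
  Term 3 contributes 2 + 3 · 5 = 17
p(5) = ⊕ of these = min[6, 13, 10, 17] = 6.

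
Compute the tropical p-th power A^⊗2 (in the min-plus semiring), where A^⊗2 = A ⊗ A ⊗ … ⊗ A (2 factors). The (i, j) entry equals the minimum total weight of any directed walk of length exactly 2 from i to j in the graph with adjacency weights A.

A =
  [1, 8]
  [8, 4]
A^⊗2 =
  [2, 9]
  [9, 8]

Each entry (A^⊗2)_ij equals the minimum over all length-2 walks i = v_0 → v_1 → … → v_2 = j of Σ_t A[v_t][v_{t+1}]. For example, for (i, j) = (0, 1) we minimise over 2 possible intermediate vertex sequences; the minimum is 9, attained along the walk 0 → 0 → 1.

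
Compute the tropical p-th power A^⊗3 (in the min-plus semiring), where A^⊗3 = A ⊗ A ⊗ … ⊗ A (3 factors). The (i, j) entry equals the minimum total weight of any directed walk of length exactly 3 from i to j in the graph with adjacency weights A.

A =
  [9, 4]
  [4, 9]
A^⊗3 =
  [17, 12]
  [12, 17]

Each entry (A^⊗3)_ij equals the minimum over all length-3 walks i = v_0 → v_1 → … → v_3 = j of Σ_t A[v_t][v_{t+1}]. For example, for (i, j) = (0, 1) we minimise over 4 possible intermediate vertex sequences; the minimum is 12, attained along the walk 0 → 1 → 0 → 1.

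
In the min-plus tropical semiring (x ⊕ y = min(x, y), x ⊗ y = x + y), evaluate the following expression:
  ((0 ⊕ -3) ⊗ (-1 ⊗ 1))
((0 ⊕ -3) ⊗ (-1 ⊗ 1)) = -3

Expand innermost to outermost. Recall ⊕ takes the minimum of its arguments and ⊗ takes their sum. Working out the expression ((0 ⊕ -3) ⊗ (-1 ⊗ 1)) gives -3.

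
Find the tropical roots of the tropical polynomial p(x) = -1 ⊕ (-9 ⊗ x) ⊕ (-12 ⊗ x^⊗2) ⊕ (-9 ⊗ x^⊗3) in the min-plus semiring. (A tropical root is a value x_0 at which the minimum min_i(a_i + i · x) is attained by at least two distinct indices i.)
Roots: {-3, 3, 8}

Each tropical root is a break point of the lower envelope of the lines y = a_i + i · x (there are 4 lines, with slopes 0, 1, ..., 3). Only the lines that attain the minimum somewhere contribute to roots; other lines are dominated. Here the surviving (envelope) indices are i = 3, i = 2, i = 1, i = 0.
Intersections between consecutive envelope lines give the roots: for adjacent envelope indices i < j the intersection is x = (a_i − a_j) / (j − i). Reading off the sorted break points: {-3, 3, 8}.
Verification: at each break x_0, at least two indices attain the minimum of min_i(a_i + i · x_0).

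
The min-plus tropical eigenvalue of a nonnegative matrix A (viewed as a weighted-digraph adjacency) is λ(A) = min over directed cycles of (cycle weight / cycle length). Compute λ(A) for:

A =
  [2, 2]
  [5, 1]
λ(A) = 1

Enumerate directed cycles and compute their means (weight / length). Sample:
  cycle 0 → 0: weight = 2, length = 1, mean = 2/1 ≈ 2.000
  cycle 1 → 1: weight = 1, length = 1, mean = 1/1 ≈ 1.000
  cycle 0 → 1 → 0: weight = 7, length = 2, mean = 7/2 ≈ 3.500
  cycle 1 → 0 → 1: weight = 7, length = 2, mean = 7/2 ≈ 3.500
Minimum mean = 1.000, attained e.g. along the cycle 1 → 1 with weight 1 and length 1. So λ(A) = 1/1 = 1.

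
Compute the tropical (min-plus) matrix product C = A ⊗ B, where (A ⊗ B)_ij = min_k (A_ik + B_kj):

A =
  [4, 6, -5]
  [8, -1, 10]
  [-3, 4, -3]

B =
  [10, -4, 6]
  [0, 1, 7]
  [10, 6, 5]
A ⊗ B =
  [5, 0, 0]
  [-1, 0, 6]
  [4, -7, 2]

Apply the min-plus product entry-by-entry:
  C[0][0] = min over k of (A[0][0] + B[0][0] = 4 + 10 = 14, A[0][1] + B[1][0] = 6 + 0 = 6, A[0][2] + B[2][0] = -5 + 10 = 5) = 5 (attained at k = 2)
  C[0][1] = min over k of (A[0][0] + B[0][1] = 4 + -4 = 0, A[0][1] + B[1][1] = 6 + 1 = 7, A[0][2] + B[2][1] = -5 + 6 = 1) = 0 (attained at k = 0)
  C[0][2] = min over k of (A[0][0] + B[0][2] = 4 + 6 = 10, A[0][1] + B[1][2] = 6 + 7 = 13, A[0][2] + B[2][2] = -5 + 5 = 0) = 0 (attained at k = 2)
  C[1][0] = min over k of (A[1][0] + B[0][0] = 8 + 10 = 18, A[1][1] + B[1][0] = -1 + 0 = -1, A[1][2] + B[2][0] = 10 + 10 = 20) = -1 (attained at k = 1)
  C[1][1] = min over k of (A[1][0] + B[0][1] = 8 + -4 = 4, A[1][1] + B[1][1] = -1 + 1 = 0, A[1][2] + B[2][1] = 10 + 6 = 16) = 0 (attained at k = 1)
  C[1][2] = min over k of (A[1][0] + B[0][2] = 8 + 6 = 14, A[1][1] + B[1][2] = -1 + 7 = 6, A[1][2] + B[2][2] = 10 + 5 = 15) = 6 (attained at k = 1)
  C[2][0] = min over k of (A[2][0] + B[0][0] = -3 + 10 = 7, A[2][1] + B[1][0] = 4 + 0 = 4, A[2][2] + B[2][0] = -3 + 10 = 7) = 4 (attained at k = 1)
  C[2][1] = min over k of (A[2][0] + B[0][1] = -3 + -4 = -7, A[2][1] + B[1][1] = 4 + 1 = 5, A[2][2] + B[2][1] = -3 + 6 = 3) = -7 (attained at k = 0)
  C[2][2] = min over k of (A[2][0] + B[0][2] = -3 + 6 = 3, A[2][1] + B[1][2] = 4 + 7 = 11, A[2][2] + B[2][2] = -3 + 5 = 2) = 2 (attained at k = 2)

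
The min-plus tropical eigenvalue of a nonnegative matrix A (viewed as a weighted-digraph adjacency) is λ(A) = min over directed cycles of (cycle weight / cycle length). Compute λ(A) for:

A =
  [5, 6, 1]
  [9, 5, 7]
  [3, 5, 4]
λ(A) = 2

Enumerate directed cycles and compute their means (weight / length). Sample:
  cycle 0 → 0: weight = 5, length = 1, mean = 5/1 ≈ 5.000
  cycle 1 → 1: weight = 5, length = 1, mean = 5/1 ≈ 5.000
  cycle 2 → 2: weight = 4, length = 1, mean = 4/1 ≈ 4.000
  cycle 0 → 1 → 0: weight = 15, length = 2, mean = 15/2 ≈ 7.500
  cycle 0 → 2 → 0: weight = 4, length = 2, mean = 4/2 ≈ 2.000
  cycle 1 → 0 → 1: weight = 15, length = 2, mean = 15/2 ≈ 7.500
Minimum mean = 2.000, attained e.g. along the cycle 0 → 2 → 0 with weight 4 and length 2. So λ(A) = 4/2 = 2.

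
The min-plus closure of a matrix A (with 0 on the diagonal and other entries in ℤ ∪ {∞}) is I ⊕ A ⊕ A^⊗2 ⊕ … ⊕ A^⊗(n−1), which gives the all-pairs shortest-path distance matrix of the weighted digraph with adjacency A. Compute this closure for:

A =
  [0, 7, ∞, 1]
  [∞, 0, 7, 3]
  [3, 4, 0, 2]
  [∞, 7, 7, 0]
Closure =
  [0, 7, 8, 1]
  [10, 0, 7, 3]
  [3, 4, 0, 2]
  [10, 7, 7, 0]

This is the Floyd-Warshall all-pairs shortest-path computation. For each intermediate vertex k = 0, 1, …, 3, update dist[i][j] ← min(dist[i][j], dist[i][k] + dist[k][j]). The final matrix gives, for each (i, j), the minimum total weight of any directed path from i to j (possibly empty when i = j).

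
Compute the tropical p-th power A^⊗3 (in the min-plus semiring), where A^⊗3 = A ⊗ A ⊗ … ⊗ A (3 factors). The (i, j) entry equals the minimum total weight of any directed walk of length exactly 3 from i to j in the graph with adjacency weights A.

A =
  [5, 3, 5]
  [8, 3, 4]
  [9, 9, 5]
A^⊗3 =
  [14, 9, 10]
  [14, 9, 10]
  [19, 15, 15]

Each entry (A^⊗3)_ij equals the minimum over all length-3 walks i = v_0 → v_1 → … → v_3 = j of Σ_t A[v_t][v_{t+1}]. For example, for (i, j) = (0, 2) we minimise over 9 possible intermediate vertex sequences; the minimum is 10, attained along the walk 0 → 1 → 1 → 2.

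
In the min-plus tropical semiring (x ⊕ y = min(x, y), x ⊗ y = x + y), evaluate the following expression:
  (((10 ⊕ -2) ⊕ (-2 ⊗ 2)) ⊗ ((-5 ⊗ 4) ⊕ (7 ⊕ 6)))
(((10 ⊕ -2) ⊕ (-2 ⊗ 2)) ⊗ ((-5 ⊗ 4) ⊕ (7 ⊕ 6))) = -3

Expand innermost to outermost. Recall ⊕ takes the minimum of its arguments and ⊗ takes their sum. Working out the expression (((10 ⊕ -2) ⊕ (-2 ⊗ 2)) ⊗ ((-5 ⊗ 4) ⊕ (7 ⊕ 6))) gives -3.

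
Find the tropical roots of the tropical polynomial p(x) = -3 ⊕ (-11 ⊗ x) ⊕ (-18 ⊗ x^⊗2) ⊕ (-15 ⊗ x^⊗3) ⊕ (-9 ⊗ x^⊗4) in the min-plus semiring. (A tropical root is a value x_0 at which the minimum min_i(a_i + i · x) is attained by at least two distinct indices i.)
Roots: {-6, -3, 7, 8}

Each tropical root is a break point of the lower envelope of the lines y = a_i + i · x (there are 5 lines, with slopes 0, 1, ..., 4). Only the lines that attain the minimum somewhere contribute to roots; other lines are dominated. Here the surviving (envelope) indices are i = 4, i = 3, i = 2, i = 1, i = 0.
Intersections between consecutive envelope lines give the roots: for adjacent envelope indices i < j the intersection is x = (a_i − a_j) / (j − i). Reading off the sorted break points: {-6, -3, 7, 8}.
Verification: at each break x_0, at least two indices attain the minimum of min_i(a_i + i · x_0).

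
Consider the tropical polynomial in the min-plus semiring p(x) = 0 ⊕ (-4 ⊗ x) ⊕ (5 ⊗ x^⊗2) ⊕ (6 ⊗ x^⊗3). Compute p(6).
p(6) = 0

A tropical monomial a ⊗ x^⊗i evaluates to a + i · x. Evaluating each term at x = 6:
  Term 0 contributes 0 + 0 · 6 = 0
  Term 1 contributes -4 + 1 · 6 = 2
  Term 2 contributes 5 + 2 · 6 = 17
  Term 3 contributes 6 + 3 · 6 = 24
p(6) = ⊕ of these = min[0, 2, 17, 24] = 0.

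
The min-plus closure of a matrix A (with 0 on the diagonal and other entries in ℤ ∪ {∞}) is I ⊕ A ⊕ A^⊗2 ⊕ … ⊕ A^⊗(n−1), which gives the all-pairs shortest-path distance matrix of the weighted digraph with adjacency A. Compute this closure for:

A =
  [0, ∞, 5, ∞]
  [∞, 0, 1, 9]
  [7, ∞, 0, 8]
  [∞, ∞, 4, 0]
Closure =
  [0, ∞, 5, 13]
  [8, 0, 1, 9]
  [7, ∞, 0, 8]
  [11, ∞, 4, 0]

This is the Floyd-Warshall all-pairs shortest-path computation. For each intermediate vertex k = 0, 1, …, 3, update dist[i][j] ← min(dist[i][j], dist[i][k] + dist[k][j]). The final matrix gives, for each (i, j), the minimum total weight of any directed path from i to j (possibly empty when i = j).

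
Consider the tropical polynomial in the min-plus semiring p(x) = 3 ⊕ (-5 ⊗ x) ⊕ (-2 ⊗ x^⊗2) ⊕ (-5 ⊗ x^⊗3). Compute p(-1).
p(-1) = -8

A tropical monomial a ⊗ x^⊗i evaluates to a + i · x. Evaluating each term at x = -1:
  Term 0 contributes 3 + 0 · -1 = 3
  Term 1 contributes -5 + 1 · -1 = -6
  Term 2 contributes -2 + 2 · -1 = -4
  Term 3 contributes -5 + 3 · -1 = -8
p(-1) = ⊕ of these = min[3, -6, -4, -8] = -8.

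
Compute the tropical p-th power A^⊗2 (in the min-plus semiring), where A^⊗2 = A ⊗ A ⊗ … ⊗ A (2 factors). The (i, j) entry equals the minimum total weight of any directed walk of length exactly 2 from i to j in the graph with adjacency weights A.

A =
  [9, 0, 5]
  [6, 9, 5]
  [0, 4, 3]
A^⊗2 =
  [5, 9, 5]
  [5, 6, 8]
  [3, 0, 5]

Each entry (A^⊗2)_ij equals the minimum over all length-2 walks i = v_0 → v_1 → … → v_2 = j of Σ_t A[v_t][v_{t+1}]. For example, for (i, j) = (0, 2) we minimise over 3 possible intermediate vertex sequences; the minimum is 5, attained along the walk 0 → 1 → 2.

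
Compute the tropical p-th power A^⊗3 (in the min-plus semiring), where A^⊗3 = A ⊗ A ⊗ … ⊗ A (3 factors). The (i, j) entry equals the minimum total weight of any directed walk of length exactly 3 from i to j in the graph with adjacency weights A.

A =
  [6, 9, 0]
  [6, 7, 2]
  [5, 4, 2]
A^⊗3 =
  [7, 6, 4]
  [9, 8, 6]
  [9, 8, 6]

Each entry (A^⊗3)_ij equals the minimum over all length-3 walks i = v_0 → v_1 → … → v_3 = j of Σ_t A[v_t][v_{t+1}]. For example, for (i, j) = (0, 2) we minimise over 9 possible intermediate vertex sequences; the minimum is 4, attained along the walk 0 → 2 → 2 → 2.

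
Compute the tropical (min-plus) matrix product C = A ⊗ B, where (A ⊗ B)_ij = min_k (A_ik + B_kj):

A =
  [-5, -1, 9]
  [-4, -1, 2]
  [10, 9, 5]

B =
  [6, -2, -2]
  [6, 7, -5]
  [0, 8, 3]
A ⊗ B =
  [1, -7, -7]
  [2, -6, -6]
  [5, 8, 4]

Apply the min-plus product entry-by-entry:
  C[0][0] = min over k of (A[0][0] + B[0][0] = -5 + 6 = 1, A[0][1] + B[1][0] = -1 + 6 = 5, A[0][2] + B[2][0] = 9 + 0 = 9) = 1 (attained at k = 0)
  C[0][1] = min over k of (A[0][0] + B[0][1] = -5 + -2 = -7, A[0][1] + B[1][1] = -1 + 7 = 6, A[0][2] + B[2][1] = 9 + 8 = 17) = -7 (attained at k = 0)
  C[0][2] = min over k of (A[0][0] + B[0][2] = -5 + -2 = -7, A[0][1] + B[1][2] = -1 + -5 = -6, A[0][2] + B[2][2] = 9 + 3 = 12) = -7 (attained at k = 0)
  C[1][0] = min over k of (A[1][0] + B[0][0] = -4 + 6 = 2, A[1][1] + B[1][0] = -1 + 6 = 5, A[1][2] + B[2][0] = 2 + 0 = 2) = 2 (attained at k = 0)
  C[1][1] = min over k of (A[1][0] + B[0][1] = -4 + -2 = -6, A[1][1] + B[1][1] = -1 + 7 = 6, A[1][2] + B[2][1] = 2 + 8 = 10) = -6 (attained at k = 0)
  C[1][2] = min over k of (A[1][0] + B[0][2] = -4 + -2 = -6, A[1][1] + B[1][2] = -1 + -5 = -6, A[1][2] + B[2][2] = 2 + 3 = 5) = -6 (attained at k = 0)
  C[2][0] = min over k of (A[2][0] + B[0][0] = 10 + 6 = 16, A[2][1] + B[1][0] = 9 + 6 = 15, A[2][2] + B[2][0] = 5 + 0 = 5) = 5 (attained at k = 2)
  C[2][1] = min over k of (A[2][0] + B[0][1] = 10 + -2 = 8, A[2][1] + B[1][1] = 9 + 7 = 16, A[2][2] + B[2][1] = 5 + 8 = 13) = 8 (attained at k = 0)
  C[2][2] = min over k of (A[2][0] + B[0][2] = 10 + -2 = 8, A[2][1] + B[1][2] = 9 + -5 = 4, A[2][2] + B[2][2] = 5 + 3 = 8) = 4 (attained at k = 1)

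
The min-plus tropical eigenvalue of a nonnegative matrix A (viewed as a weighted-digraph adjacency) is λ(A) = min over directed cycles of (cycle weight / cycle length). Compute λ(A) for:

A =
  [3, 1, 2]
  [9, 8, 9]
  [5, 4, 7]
λ(A) = 3

Enumerate directed cycles and compute their means (weight / length). Sample:
  cycle 0 → 0: weight = 3, length = 1, mean = 3/1 ≈ 3.000
  cycle 1 → 1: weight = 8, length = 1, mean = 8/1 ≈ 8.000
  cycle 2 → 2: weight = 7, length = 1, mean = 7/1 ≈ 7.000
  cycle 0 → 1 → 0: weight = 10, length = 2, mean = 10/2 ≈ 5.000
  cycle 0 → 2 → 0: weight = 7, length = 2, mean = 7/2 ≈ 3.500
  cycle 1 → 0 → 1: weight = 10, length = 2, mean = 10/2 ≈ 5.000
Minimum mean = 3.000, attained e.g. along the cycle 0 → 0 with weight 3 and length 1. So λ(A) = 3/1 = 3.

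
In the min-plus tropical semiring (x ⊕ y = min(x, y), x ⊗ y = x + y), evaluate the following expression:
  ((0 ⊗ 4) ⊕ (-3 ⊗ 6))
((0 ⊗ 4) ⊕ (-3 ⊗ 6)) = 3

Expand innermost to outermost. Recall ⊕ takes the minimum of its arguments and ⊗ takes their sum. Working out the expression ((0 ⊗ 4) ⊕ (-3 ⊗ 6)) gives 3.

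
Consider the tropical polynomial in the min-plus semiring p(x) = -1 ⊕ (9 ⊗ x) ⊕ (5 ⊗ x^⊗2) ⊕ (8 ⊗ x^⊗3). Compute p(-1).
p(-1) = -1

A tropical monomial a ⊗ x^⊗i evaluates to a + i · x. Evaluating each term at x = -1:
  Term 0 contributes -1 + 0 · -1 = -1
  Term 1 contributes 9 + 1 · -1 = 8
  Term 2 contributes 5 + 2 · -1 = 3
  Term 3 contributes 8 + 3 · -1 = 5
p(-1) = ⊕ of these = min[-1, 8, 3, 5] = -1.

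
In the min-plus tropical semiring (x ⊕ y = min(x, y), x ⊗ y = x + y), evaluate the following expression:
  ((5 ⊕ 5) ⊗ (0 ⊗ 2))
((5 ⊕ 5) ⊗ (0 ⊗ 2)) = 7

Expand innermost to outermost. Recall ⊕ takes the minimum of its arguments and ⊗ takes their sum. Working out the expression ((5 ⊕ 5) ⊗ (0 ⊗ 2)) gives 7.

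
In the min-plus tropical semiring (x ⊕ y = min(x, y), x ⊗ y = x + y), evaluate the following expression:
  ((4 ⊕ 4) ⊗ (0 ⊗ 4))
((4 ⊕ 4) ⊗ (0 ⊗ 4)) = 8

Expand innermost to outermost. Recall ⊕ takes the minimum of its arguments and ⊗ takes their sum. Working out the expression ((4 ⊕ 4) ⊗ (0 ⊗ 4)) gives 8.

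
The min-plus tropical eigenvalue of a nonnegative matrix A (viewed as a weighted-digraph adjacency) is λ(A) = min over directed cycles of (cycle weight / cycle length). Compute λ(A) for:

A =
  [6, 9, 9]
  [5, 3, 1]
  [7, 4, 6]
λ(A) = 5/2

Enumerate directed cycles and compute their means (weight / length). Sample:
  cycle 0 → 0: weight = 6, length = 1, mean = 6/1 ≈ 6.000
  cycle 1 → 1: weight = 3, length = 1, mean = 3/1 ≈ 3.000
  cycle 2 → 2: weight = 6, length = 1, mean = 6/1 ≈ 6.000
  cycle 0 → 1 → 0: weight = 14, length = 2, mean = 14/2 ≈ 7.000
  cycle 0 → 2 → 0: weight = 16, length = 2, mean = 16/2 ≈ 8.000
  cycle 1 → 0 → 1: weight = 14, length = 2, mean = 14/2 ≈ 7.000
Minimum mean = 2.500, attained e.g. along the cycle 1 → 2 → 1 with weight 5 and length 2. So λ(A) = 5/2 = 5/2.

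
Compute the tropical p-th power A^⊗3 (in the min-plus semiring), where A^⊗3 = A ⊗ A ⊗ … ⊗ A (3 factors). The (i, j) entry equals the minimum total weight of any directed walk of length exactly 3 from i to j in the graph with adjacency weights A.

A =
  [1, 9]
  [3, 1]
A^⊗3 =
  [3, 11]
  [5, 3]

Each entry (A^⊗3)_ij equals the minimum over all length-3 walks i = v_0 → v_1 → … → v_3 = j of Σ_t A[v_t][v_{t+1}]. For example, for (i, j) = (0, 1) we minimise over 4 possible intermediate vertex sequences; the minimum is 11, attained along the walk 0 → 0 → 0 → 1.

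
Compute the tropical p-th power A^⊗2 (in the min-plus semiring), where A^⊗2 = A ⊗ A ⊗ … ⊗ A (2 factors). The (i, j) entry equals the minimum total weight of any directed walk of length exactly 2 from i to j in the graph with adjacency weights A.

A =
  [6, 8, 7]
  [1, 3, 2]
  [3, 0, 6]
A^⊗2 =
  [9, 7, 10]
  [4, 2, 5]
  [1, 3, 2]

Each entry (A^⊗2)_ij equals the minimum over all length-2 walks i = v_0 → v_1 → … → v_2 = j of Σ_t A[v_t][v_{t+1}]. For example, for (i, j) = (0, 2) we minimise over 3 possible intermediate vertex sequences; the minimum is 10, attained along the walk 0 → 1 → 2.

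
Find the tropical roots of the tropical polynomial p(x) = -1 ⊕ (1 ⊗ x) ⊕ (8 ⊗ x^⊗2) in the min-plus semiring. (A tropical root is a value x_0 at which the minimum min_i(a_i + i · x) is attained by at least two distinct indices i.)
Roots: {-7, -2}

Each tropical root is a break point of the lower envelope of the lines y = a_i + i · x (there are 3 lines, with slopes 0, 1, ..., 2). Only the lines that attain the minimum somewhere contribute to roots; other lines are dominated. Here the surviving (envelope) indices are i = 2, i = 1, i = 0.
Intersections between consecutive envelope lines give the roots: for adjacent envelope indices i < j the intersection is x = (a_i − a_j) / (j − i). Reading off the sorted break points: {-7, -2}.
Verification: at each break x_0, at least two indices attain the minimum of min_i(a_i + i · x_0).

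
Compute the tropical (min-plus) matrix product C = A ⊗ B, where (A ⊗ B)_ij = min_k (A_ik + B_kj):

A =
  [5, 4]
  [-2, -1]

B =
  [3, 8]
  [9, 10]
A ⊗ B =
  [8, 13]
  [1, 6]

Apply the min-plus product entry-by-entry:
  C[0][0] = min over k of (A[0][0] + B[0][0] = 5 + 3 = 8, A[0][1] + B[1][0] = 4 + 9 = 13) = 8 (attained at k = 0)
  C[0][1] = min over k of (A[0][0] + B[0][1] = 5 + 8 = 13, A[0][1] + B[1][1] = 4 + 10 = 14) = 13 (attained at k = 0)
  C[1][0] = min over k of (A[1][0] + B[0][0] = -2 + 3 = 1, A[1][1] + B[1][0] = -1 + 9 = 8) = 1 (attained at k = 0)
  C[1][1] = min over k of (A[1][0] + B[0][1] = -2 + 8 = 6, A[1][1] + B[1][1] = -1 + 10 = 9) = 6 (attained at k = 0)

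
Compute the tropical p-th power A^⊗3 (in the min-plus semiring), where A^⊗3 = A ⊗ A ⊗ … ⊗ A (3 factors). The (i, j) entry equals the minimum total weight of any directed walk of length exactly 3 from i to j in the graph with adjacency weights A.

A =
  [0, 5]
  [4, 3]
A^⊗3 =
  [0, 5]
  [4, 9]

Each entry (A^⊗3)_ij equals the minimum over all length-3 walks i = v_0 → v_1 → … → v_3 = j of Σ_t A[v_t][v_{t+1}]. For example, for (i, j) = (0, 1) we minimise over 4 possible intermediate vertex sequences; the minimum is 5, attained along the walk 0 → 0 → 0 → 1.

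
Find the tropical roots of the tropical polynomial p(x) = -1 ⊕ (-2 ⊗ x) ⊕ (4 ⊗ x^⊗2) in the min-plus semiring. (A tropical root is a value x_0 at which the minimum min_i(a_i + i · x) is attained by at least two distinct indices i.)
Roots: {-6, 1}

Each tropical root is a break point of the lower envelope of the lines y = a_i + i · x (there are 3 lines, with slopes 0, 1, ..., 2). Only the lines that attain the minimum somewhere contribute to roots; other lines are dominated. Here the surviving (envelope) indices are i = 2, i = 1, i = 0.
Intersections between consecutive envelope lines give the roots: for adjacent envelope indices i < j the intersection is x = (a_i − a_j) / (j − i). Reading off the sorted break points: {-6, 1}.
Verification: at each break x_0, at least two indices attain the minimum of min_i(a_i + i · x_0).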